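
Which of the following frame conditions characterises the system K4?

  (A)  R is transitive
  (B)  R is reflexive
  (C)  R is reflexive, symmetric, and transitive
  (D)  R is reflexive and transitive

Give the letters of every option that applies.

(A) K4 is sound and complete for exactly this class.
(B) this class determines T (= KT), not K4.
(C) this class determines S5, not K4.
(D) this class determines S4, not K4.

A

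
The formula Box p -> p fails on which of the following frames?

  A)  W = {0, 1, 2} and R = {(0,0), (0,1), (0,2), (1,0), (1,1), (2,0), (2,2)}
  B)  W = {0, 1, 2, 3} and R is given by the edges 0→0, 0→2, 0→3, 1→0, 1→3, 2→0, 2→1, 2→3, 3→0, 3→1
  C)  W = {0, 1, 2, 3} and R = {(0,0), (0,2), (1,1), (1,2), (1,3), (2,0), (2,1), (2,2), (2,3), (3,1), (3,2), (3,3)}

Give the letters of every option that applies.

B

The schema Box p -> p is axiom T; it is valid on a frame iff R is reflexive.
(A) R is reflexive (each world relates to itself), so the schema is valid here.
(B) R is not reflexive (not 1 R 1), so the schema fails here.
(C) R is reflexive (each world relates to itself), so the schema is valid here.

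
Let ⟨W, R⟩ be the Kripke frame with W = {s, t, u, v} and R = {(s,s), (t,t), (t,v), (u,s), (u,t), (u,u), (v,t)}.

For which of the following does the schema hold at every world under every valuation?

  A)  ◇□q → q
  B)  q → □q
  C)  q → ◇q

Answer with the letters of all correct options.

none

R is not reflexive: not v R v.
R is not symmetric: u R s but not s R u.
R is not a subset of the identity: t R v with t ≠ v.
(A) the dual of axiom B: valid iff R is symmetric. R is not symmetric — not valid.
(B) q → □q is equivalent to ◇p→p; it holds exactly when R ⊆ identity. Here R ⊄ identity — not valid.
(C) q → ◇q is the dual of axiom T, which corresponds to reflexivity. R is not reflexive — not valid.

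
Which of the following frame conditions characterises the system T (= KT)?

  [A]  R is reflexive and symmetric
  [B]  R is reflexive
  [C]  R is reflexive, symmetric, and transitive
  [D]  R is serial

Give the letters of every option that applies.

(A) this class determines B (= KTB), not T (= KT).
(B) T (= KT) is sound and complete for exactly this class.
(C) this class determines S5, not T (= KT).
(D) this class determines D, not T (= KT).

B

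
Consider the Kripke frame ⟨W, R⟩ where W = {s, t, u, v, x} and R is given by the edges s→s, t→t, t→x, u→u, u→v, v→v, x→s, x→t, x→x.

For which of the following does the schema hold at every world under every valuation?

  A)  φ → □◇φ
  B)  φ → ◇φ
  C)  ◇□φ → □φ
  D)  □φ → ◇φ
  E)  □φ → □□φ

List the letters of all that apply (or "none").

R is reflexive: each world relates to itself.
R is not symmetric: u R v but not v R u.
R is not transitive: t R x and x R s but not t R s.
R is not euclidean: u R v and u R u but not v R u.
R is serial: every world has an R-successor.
(A) φ → □◇φ (axiom B) characterises the symmetric frames. R is not symmetric — not valid.
(B) the dual of axiom T: valid iff R is reflexive. R is reflexive — valid.
(C) ◇□φ → □φ is the dual of axiom 5, which corresponds to the euclidean property. R is not euclidean — not valid.
(D) axiom D: valid iff R is serial. R is serial — valid.
(E) □φ → □□φ is axiom 4; it is valid on a frame exactly when R is transitive. R is not transitive, so not valid.

B, D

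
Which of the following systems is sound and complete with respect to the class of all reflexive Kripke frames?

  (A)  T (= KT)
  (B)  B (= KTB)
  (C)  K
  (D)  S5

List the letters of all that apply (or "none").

A

(A) T (= KT) is determined by exactly this class.
(B) B (= KTB) is determined by the class of reflexive and symmetric frames.
(C) K is determined by the class of arbitrary frames.
(D) S5 is determined by the class of reflexive, symmetric, and transitive frames.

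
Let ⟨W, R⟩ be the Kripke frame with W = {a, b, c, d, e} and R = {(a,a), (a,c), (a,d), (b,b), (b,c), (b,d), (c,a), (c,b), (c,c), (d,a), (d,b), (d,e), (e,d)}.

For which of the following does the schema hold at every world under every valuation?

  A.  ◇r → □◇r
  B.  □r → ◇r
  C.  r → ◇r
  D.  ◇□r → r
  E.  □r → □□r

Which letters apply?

R is not reflexive: not d R d.
R is symmetric: every R-edge is matched by its reverse.
R is not transitive: a R c and c R b but not a R b.
R is not euclidean: a R c and a R d but not c R d.
R is serial: every world has an R-successor.
(A) ◇r → □◇r is axiom 5; it is valid on a frame exactly when R is euclidean. R is not euclidean, so not valid.
(B) axiom D: valid iff R is serial. R is serial — valid.
(C) r → ◇r is the dual of axiom T; it is valid on a frame exactly when R is reflexive. R is not reflexive, so not valid.
(D) ◇□r → r is the dual of axiom B; it is valid on a frame exactly when R is symmetric. R is symmetric, so valid.
(E) □r → □□r is axiom 4, which corresponds to transitivity. R is not transitive — not valid.

B, D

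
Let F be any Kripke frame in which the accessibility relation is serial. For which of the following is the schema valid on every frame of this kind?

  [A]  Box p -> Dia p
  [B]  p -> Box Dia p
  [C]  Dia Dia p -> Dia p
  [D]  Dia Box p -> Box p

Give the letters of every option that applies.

(A) Box p -> Dia p is axiom D, which corresponds to seriality. Every such R is serial — valid.
(B) p -> Box Dia p (axiom B) characterises the symmetric frames. Such an R need not be symmetric — not valid.
(C) the dual of axiom 4: valid iff R is transitive. Such an R need not be transitive — not valid.
(D) Dia Box p -> Box p is the dual of axiom 5, which corresponds to the euclidean property. Such an R need not be euclidean — not valid.

A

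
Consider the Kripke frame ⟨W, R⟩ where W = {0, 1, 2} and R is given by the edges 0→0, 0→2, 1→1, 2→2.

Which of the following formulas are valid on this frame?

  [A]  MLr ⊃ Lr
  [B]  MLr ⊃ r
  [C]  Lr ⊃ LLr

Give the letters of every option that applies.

R is not symmetric: 0 R 2 but not 2 R 0.
R is transitive: R is closed under composition.
R is not euclidean: 0 R 2 and 0 R 0 but not 2 R 0.
(A) MLr ⊃ Lr is the dual of axiom 5, which corresponds to the euclidean property. R is not euclidean — not valid.
(B) MLr ⊃ r is the dual of axiom B, which corresponds to symmetry. R is not symmetric — not valid.
(C) Lr ⊃ LLr is axiom 4; it is valid on a frame exactly when R is transitive. R is transitive, so valid.

C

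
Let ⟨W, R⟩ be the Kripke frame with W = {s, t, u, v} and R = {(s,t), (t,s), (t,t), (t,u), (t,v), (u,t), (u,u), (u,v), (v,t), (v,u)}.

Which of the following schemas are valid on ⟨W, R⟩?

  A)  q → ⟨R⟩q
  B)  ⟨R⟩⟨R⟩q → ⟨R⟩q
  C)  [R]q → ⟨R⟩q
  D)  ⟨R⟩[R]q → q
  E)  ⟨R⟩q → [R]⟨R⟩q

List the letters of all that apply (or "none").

R is not reflexive: not s R s.
R is symmetric: every R-edge is matched by its reverse.
R is not transitive: s R t and t R s but not s R s.
R is not euclidean: t R s and t R u but not s R u.
R is serial: every world has an R-successor.
(A) q → ⟨R⟩q (the dual of axiom T) characterises the reflexive frames. R is not reflexive — not valid.
(B) the dual of axiom 4: valid iff R is transitive. R is not transitive — not valid.
(C) [R]q → ⟨R⟩q is axiom D, which corresponds to seriality. R is serial — valid.
(D) ⟨R⟩[R]q → q is the dual of axiom B, which corresponds to symmetry. R is symmetric — valid.
(E) axiom 5: valid iff R is euclidean. R is not euclidean — not valid.

C, D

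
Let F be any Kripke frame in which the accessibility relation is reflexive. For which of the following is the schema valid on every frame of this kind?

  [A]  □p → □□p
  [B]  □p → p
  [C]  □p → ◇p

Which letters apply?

A reflexive relation is serial.
(A) □p → □□p is axiom 4; it is valid on a frame exactly when R is transitive. Such an R need not be transitive, so not valid.
(B) axiom T: valid iff R is reflexive. Every such R is reflexive — valid.
(C) □p → ◇p (axiom D) characterises the serial frames. Every such R is serial — valid.

B, C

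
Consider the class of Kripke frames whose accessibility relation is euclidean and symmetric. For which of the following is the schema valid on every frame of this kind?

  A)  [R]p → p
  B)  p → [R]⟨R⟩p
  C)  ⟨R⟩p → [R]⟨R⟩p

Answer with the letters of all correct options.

B, C

A symmetric euclidean relation is transitive (uRv and vRw give vRu by symmetry, then uRw by the euclidean condition, applied at v).
(A) [R]p → p is axiom T, which corresponds to reflexivity. Such an R need not be reflexive — not valid.
(B) p → [R]⟨R⟩p (axiom B) characterises the symmetric frames. Every such R is symmetric — valid.
(C) ⟨R⟩p → [R]⟨R⟩p is axiom 5, which corresponds to the euclidean property. Every such R is euclidean — valid.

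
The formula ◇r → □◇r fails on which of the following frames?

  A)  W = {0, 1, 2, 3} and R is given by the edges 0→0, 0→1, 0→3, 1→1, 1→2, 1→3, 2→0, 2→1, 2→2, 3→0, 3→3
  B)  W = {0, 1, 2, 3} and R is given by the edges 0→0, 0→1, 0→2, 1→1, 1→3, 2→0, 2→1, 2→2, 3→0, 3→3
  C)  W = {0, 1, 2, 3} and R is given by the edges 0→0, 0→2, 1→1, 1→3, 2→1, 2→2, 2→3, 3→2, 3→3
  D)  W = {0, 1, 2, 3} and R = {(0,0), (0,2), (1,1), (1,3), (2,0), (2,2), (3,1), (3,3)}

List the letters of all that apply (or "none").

The schema ◇r → □◇r is axiom 5; it is valid on a frame iff R is euclidean.
(A) R is not euclidean (0 R 1 and 0 R 0 but not 1 R 0), so the schema fails here.
(B) R is not euclidean (0 R 1 and 0 R 0 but not 1 R 0), so the schema fails here.
(C) R is not euclidean (0 R 2 and 0 R 0 but not 2 R 0), so the schema fails here.
(D) R is euclidean (any two R-successors of the same world are R-related), so the schema is valid here.

A, B, C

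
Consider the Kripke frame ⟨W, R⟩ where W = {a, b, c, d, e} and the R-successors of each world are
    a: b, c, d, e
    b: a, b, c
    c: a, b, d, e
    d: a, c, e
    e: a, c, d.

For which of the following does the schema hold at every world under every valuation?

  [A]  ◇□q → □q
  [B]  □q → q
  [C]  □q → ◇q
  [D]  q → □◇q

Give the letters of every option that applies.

C, D

R is not reflexive: not a R a.
R is symmetric: every R-edge is matched by its reverse.
R is not euclidean: a R b and a R d but not b R d.
R is serial: every world has an R-successor.
(A) ◇□q → □q (the dual of axiom 5) characterises the euclidean frames. R is not euclidean — not valid.
(B) □q → q is axiom T; it is valid on a frame exactly when R is reflexive. R is not reflexive, so not valid.
(C) axiom D: valid iff R is serial. R is serial — valid.
(D) q → □◇q is axiom B, which corresponds to symmetry. R is symmetric — valid.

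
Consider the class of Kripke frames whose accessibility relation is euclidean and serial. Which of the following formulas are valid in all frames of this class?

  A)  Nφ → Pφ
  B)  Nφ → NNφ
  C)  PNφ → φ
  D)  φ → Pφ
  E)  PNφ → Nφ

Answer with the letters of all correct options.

A, E

(A) Nφ → Pφ is axiom D, which corresponds to seriality. Every such R is serial — valid.
(B) axiom 4: valid iff R is transitive. Such an R need not be transitive — not valid.
(C) PNφ → φ is the dual of axiom B, which corresponds to symmetry. Such an R need not be symmetric — not valid.
(D) φ → Pφ is the dual of axiom T; it is valid on a frame exactly when R is reflexive. Such an R need not be reflexive, so not valid.
(E) PNφ → Nφ (the dual of axiom 5) characterises the euclidean frames. Every such R is euclidean — valid.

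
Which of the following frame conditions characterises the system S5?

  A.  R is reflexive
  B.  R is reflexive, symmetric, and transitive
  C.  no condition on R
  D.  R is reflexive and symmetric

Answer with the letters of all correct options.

B

(A) this class determines T (= KT), not S5.
(B) S5 is sound and complete for exactly this class.
(C) this class determines K, not S5.
(D) this class determines B (= KTB), not S5.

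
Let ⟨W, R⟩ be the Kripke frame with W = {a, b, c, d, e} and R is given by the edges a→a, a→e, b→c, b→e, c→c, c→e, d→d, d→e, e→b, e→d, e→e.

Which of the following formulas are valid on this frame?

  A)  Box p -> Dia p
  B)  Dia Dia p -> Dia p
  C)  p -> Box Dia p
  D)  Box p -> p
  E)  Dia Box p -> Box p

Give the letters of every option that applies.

A

R is not reflexive: not b R b.
R is not symmetric: a R e but not e R a.
R is not transitive: a R e and e R b but not a R b.
R is not euclidean: a R e and a R a but not e R a.
R is serial: every world has an R-successor.
(A) axiom D: valid iff R is serial. R is serial — valid.
(B) Dia Dia p -> Dia p (the dual of axiom 4) characterises the transitive frames. R is not transitive — not valid.
(C) p -> Box Dia p is axiom B, which corresponds to symmetry. R is not symmetric — not valid.
(D) axiom T: valid iff R is reflexive. R is not reflexive — not valid.
(E) Dia Box p -> Box p (the dual of axiom 5) characterises the euclidean frames. R is not euclidean — not valid.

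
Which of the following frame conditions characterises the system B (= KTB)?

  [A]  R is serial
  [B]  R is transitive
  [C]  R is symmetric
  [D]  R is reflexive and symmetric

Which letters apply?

(A) this class determines D, not B (= KTB).
(B) this class determines K4, not B (= KTB).
(C) this class determines KB, not B (= KTB).
(D) B (= KTB) is sound and complete for exactly this class.

D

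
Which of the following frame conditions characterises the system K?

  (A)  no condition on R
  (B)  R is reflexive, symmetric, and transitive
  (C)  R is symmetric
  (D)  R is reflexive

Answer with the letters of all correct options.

(A) K is sound and complete for exactly this class.
(B) this class determines S5, not K.
(C) this class determines KB, not K.
(D) this class determines T (= KT), not K.

A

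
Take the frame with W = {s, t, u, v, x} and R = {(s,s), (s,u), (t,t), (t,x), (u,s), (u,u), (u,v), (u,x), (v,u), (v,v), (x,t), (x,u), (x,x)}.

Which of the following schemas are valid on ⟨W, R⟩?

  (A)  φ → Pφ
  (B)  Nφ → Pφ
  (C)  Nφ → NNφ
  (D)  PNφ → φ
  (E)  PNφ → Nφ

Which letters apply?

A, B, D

R is reflexive: each world relates to itself.
R is symmetric: every R-edge is matched by its reverse.
R is not transitive: s R u and u R v but not s R v.
R is not euclidean: u R s and u R v but not s R v.
R is serial: every world has an R-successor.
(A) φ → Pφ is the dual of axiom T; it is valid on a frame exactly when R is reflexive. R is reflexive, so valid.
(B) Nφ → Pφ is axiom D; it is valid on a frame exactly when R is serial. R is serial, so valid.
(C) axiom 4: valid iff R is transitive. R is not transitive — not valid.
(D) the dual of axiom B: valid iff R is symmetric. R is symmetric — valid.
(E) PNφ → Nφ (the dual of axiom 5) characterises the euclidean frames. R is not euclidean — not valid.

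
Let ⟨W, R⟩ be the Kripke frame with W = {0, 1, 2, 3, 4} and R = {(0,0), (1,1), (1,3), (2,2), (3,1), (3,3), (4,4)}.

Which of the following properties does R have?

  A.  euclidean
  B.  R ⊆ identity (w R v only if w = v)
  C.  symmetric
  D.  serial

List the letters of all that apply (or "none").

A, C, D

(A) euclidean: any two R-successors of the same world are R-related.
(B) not ⊆ identity: 1 R 3 with 1 ≠ 3.
(C) symmetric: every R-edge is matched by its reverse.
(D) serial: every world has an R-successor.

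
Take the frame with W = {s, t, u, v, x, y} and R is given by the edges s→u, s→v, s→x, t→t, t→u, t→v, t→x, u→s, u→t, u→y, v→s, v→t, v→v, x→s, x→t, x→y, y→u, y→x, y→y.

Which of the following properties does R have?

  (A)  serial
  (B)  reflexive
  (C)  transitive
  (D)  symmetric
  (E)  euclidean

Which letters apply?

(A) serial: every world has an R-successor.
(B) not reflexive: not s R s.
(C) not transitive: s R u and u R s but not s R s.
(D) symmetric: every R-edge is matched by its reverse.
(E) not euclidean: s R u and s R v but not u R v.

A, D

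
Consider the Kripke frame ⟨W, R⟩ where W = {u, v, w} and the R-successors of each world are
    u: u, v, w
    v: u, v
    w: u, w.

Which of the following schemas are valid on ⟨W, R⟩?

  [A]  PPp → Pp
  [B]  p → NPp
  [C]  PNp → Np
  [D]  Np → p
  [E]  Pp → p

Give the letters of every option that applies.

R is reflexive: each world relates to itself.
R is symmetric: every R-edge is matched by its reverse.
R is not transitive: v R u and u R w but not v R w.
R is not euclidean: u R v and u R w but not v R w.
R is not a subset of the identity: u R v with u ≠ v.
(A) PPp → Pp (the dual of axiom 4) characterises the transitive frames. R is not transitive — not valid.
(B) p → NPp is axiom B; it is valid on a frame exactly when R is symmetric. R is symmetric, so valid.
(C) PNp → Np is the dual of axiom 5; it is valid on a frame exactly when R is euclidean. R is not euclidean, so not valid.
(D) Np → p (axiom T) characterises the reflexive frames. R is reflexive — valid.
(E) Pp → p is valid only on frames where every R-edge is a self-loop. Here R ⊄ identity — not valid.

B, D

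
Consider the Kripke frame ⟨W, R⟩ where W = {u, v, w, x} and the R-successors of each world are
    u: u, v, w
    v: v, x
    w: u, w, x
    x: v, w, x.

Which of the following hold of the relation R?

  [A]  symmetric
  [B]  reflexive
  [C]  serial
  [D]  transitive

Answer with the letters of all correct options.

B, C

(A) not symmetric: u R v but not v R u.
(B) reflexive: each world relates to itself.
(C) serial: every world has an R-successor.
(D) not transitive: u R v and v R x but not u R x.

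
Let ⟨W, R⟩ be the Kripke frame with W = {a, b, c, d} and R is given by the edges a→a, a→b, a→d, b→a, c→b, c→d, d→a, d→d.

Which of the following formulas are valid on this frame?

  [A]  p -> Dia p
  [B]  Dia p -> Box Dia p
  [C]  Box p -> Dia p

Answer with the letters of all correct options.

R is not reflexive: not b R b.
R is not euclidean: a R b and a R d but not b R d.
R is serial: every world has an R-successor.
(A) the dual of axiom T: valid iff R is reflexive. R is not reflexive — not valid.
(B) Dia p -> Box Dia p is axiom 5; it is valid on a frame exactly when R is euclidean. R is not euclidean, so not valid.
(C) Box p -> Dia p (axiom D) characterises the serial frames. R is serial — valid.

C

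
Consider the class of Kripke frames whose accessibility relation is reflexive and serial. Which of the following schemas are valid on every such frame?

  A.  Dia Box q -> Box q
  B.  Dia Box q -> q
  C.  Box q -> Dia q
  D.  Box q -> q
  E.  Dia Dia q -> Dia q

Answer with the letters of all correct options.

C, D

(A) Dia Box q -> Box q (the dual of axiom 5) characterises the euclidean frames. Such an R need not be euclidean — not valid.
(B) Dia Box q -> q is the dual of axiom B, which corresponds to symmetry. Such an R need not be symmetric — not valid.
(C) Box q -> Dia q is axiom D; it is valid on a frame exactly when R is serial. Every such R is serial, so valid.
(D) Box q -> q is axiom T, which corresponds to reflexivity. Every such R is reflexive — valid.
(E) the dual of axiom 4: valid iff R is transitive. Such an R need not be transitive — not valid.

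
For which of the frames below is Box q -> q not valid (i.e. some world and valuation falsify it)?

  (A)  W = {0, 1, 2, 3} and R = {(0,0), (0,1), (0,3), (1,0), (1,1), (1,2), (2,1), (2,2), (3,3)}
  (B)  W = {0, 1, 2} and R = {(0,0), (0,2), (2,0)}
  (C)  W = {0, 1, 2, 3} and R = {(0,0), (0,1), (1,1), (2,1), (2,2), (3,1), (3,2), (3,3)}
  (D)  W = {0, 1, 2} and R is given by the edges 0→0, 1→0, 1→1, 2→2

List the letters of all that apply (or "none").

B

The schema Box q -> q is axiom T; it is valid on a frame iff R is reflexive.
(A) R is reflexive (each world relates to itself), so the schema is valid here.
(B) R is not reflexive (not 1 R 1), so the schema fails here.
(C) R is reflexive (each world relates to itself), so the schema is valid here.
(D) R is reflexive (each world relates to itself), so the schema is valid here.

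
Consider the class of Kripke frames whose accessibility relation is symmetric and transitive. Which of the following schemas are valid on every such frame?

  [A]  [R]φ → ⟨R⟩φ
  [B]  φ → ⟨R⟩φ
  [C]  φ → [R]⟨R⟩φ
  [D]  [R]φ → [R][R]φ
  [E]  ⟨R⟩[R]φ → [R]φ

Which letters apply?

C, D, E

A symmetric transitive relation is euclidean (uRv and uRw give vRu by symmetry, then vRw by transitivity).
(A) [R]φ → ⟨R⟩φ (axiom D) characterises the serial frames. Such an R need not be serial — not valid.
(B) φ → ⟨R⟩φ is the dual of axiom T, which corresponds to reflexivity. Such an R need not be reflexive — not valid.
(C) axiom B: valid iff R is symmetric. Every such R is symmetric — valid.
(D) [R]φ → [R][R]φ (axiom 4) characterises the transitive frames. Every such R is transitive — valid.
(E) ⟨R⟩[R]φ → [R]φ (the dual of axiom 5) characterises the euclidean frames. Every such R is euclidean — valid.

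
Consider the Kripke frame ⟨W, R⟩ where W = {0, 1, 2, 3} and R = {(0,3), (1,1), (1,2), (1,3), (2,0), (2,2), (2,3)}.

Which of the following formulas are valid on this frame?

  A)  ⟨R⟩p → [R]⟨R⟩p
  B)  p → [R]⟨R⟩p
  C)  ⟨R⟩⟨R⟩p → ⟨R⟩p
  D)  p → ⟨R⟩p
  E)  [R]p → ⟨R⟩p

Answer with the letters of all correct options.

R is not reflexive: not 0 R 0.
R is not symmetric: 0 R 3 but not 3 R 0.
R is not transitive: 1 R 2 and 2 R 0 but not 1 R 0.
R is not euclidean: 1 R 2 and 1 R 1 but not 2 R 1.
R is not serial: 3 has no R-successor.
(A) ⟨R⟩p → [R]⟨R⟩p is axiom 5; it is valid on a frame exactly when R is euclidean. R is not euclidean, so not valid.
(B) p → [R]⟨R⟩p is axiom B; it is valid on a frame exactly when R is symmetric. R is not symmetric, so not valid.
(C) ⟨R⟩⟨R⟩p → ⟨R⟩p is the dual of axiom 4; it is valid on a frame exactly when R is transitive. R is not transitive, so not valid.
(D) p → ⟨R⟩p is the dual of axiom T, which corresponds to reflexivity. R is not reflexive — not valid.
(E) [R]p → ⟨R⟩p is axiom D, which corresponds to seriality. R is not serial — not valid.

none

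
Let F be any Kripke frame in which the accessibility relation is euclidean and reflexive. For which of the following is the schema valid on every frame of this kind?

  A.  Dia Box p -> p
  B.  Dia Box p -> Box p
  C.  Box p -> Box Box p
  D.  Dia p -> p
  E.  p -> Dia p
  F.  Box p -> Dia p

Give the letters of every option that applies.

A reflexive euclidean relation is also symmetric (from wRw and wRv the euclidean condition gives vRw) and hence transitive; it is an equivalence relation.
(A) Dia Box p -> p (the dual of axiom B) characterises the symmetric frames. Every such R is symmetric — valid.
(B) the dual of axiom 5: valid iff R is euclidean. Every such R is euclidean — valid.
(C) axiom 4: valid iff R is transitive. Every such R is transitive — valid.
(D) Dia p -> p is the converse of T; it holds exactly when R ⊆ identity. Such an R need not be a subset of the identity — not valid.
(E) p -> Dia p is the dual of axiom T; it is valid on a frame exactly when R is reflexive. Every such R is reflexive, so valid.
(F) Box p -> Dia p is axiom D, which corresponds to seriality. Every such R is serial — valid.

A, B, C, E, F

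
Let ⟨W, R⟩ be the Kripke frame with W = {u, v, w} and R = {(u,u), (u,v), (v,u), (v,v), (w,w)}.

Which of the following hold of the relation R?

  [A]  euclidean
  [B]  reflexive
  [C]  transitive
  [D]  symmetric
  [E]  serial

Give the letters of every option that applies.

A, B, C, D, E

(A) euclidean: any two R-successors of the same world are R-related.
(B) reflexive: each world relates to itself.
(C) transitive: R is closed under composition.
(D) symmetric: every R-edge is matched by its reverse.
(E) serial: every world has an R-successor.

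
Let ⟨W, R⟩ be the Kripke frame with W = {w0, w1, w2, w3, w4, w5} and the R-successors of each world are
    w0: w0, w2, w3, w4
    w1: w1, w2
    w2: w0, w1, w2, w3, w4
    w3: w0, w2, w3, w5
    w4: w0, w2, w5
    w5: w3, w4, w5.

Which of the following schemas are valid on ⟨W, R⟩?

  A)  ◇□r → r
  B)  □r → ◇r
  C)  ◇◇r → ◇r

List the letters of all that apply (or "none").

A, B

R is symmetric: every R-edge is matched by its reverse.
R is not transitive: w0 R w2 and w2 R w1 but not w0 R w1.
R is serial: every world has an R-successor.
(A) ◇□r → r is the dual of axiom B; it is valid on a frame exactly when R is symmetric. R is symmetric, so valid.
(B) □r → ◇r (axiom D) characterises the serial frames. R is serial — valid.
(C) the dual of axiom 4: valid iff R is transitive. R is not transitive — not valid.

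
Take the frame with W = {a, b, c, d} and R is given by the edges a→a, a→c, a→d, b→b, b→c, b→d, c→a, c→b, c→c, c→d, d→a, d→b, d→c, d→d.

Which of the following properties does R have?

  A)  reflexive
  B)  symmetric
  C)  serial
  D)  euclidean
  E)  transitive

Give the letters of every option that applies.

(A) reflexive: each world relates to itself.
(B) symmetric: every R-edge is matched by its reverse.
(C) serial: every world has an R-successor.
(D) not euclidean: c R a and c R b but not a R b.
(E) not transitive: a R c and c R b but not a R b.

A, B, C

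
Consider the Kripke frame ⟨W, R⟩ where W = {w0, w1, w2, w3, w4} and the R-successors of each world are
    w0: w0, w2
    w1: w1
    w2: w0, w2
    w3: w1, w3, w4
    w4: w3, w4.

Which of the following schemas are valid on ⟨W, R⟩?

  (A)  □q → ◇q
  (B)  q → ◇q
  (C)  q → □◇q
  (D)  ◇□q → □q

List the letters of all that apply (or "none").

A, B

R is reflexive: each world relates to itself.
R is not symmetric: w3 R w1 but not w1 R w3.
R is not euclidean: w3 R w1 and w3 R w3 but not w1 R w3.
R is serial: every world has an R-successor.
(A) □q → ◇q (axiom D) characterises the serial frames. R is serial — valid.
(B) the dual of axiom T: valid iff R is reflexive. R is reflexive — valid.
(C) axiom B: valid iff R is symmetric. R is not symmetric — not valid.
(D) ◇□q → □q (the dual of axiom 5) characterises the euclidean frames. R is not euclidean — not valid.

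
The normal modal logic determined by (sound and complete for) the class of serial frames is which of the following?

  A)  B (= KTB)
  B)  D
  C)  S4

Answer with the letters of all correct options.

(A) B (= KTB) is determined by the class of reflexive and symmetric frames.
(B) D is determined by exactly this class.
(C) S4 is determined by the class of reflexive and transitive frames.

B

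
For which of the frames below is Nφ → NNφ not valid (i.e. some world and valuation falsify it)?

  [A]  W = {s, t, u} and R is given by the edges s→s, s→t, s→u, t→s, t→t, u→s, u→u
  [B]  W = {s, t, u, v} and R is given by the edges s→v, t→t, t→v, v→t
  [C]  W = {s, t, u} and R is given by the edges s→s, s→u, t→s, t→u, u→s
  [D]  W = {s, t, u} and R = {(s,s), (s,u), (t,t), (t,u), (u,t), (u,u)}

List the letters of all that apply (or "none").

The schema Nφ → NNφ is axiom 4; it is valid on a frame iff R is transitive.
(A) R is not transitive (t R s and s R u but not t R u), so the schema fails here.
(B) R is not transitive (s R v and v R t but not s R t), so the schema fails here.
(C) R is not transitive (u R s and s R u but not u R u), so the schema fails here.
(D) R is not transitive (s R u and u R t but not s R t), so the schema fails here.

A, B, C, D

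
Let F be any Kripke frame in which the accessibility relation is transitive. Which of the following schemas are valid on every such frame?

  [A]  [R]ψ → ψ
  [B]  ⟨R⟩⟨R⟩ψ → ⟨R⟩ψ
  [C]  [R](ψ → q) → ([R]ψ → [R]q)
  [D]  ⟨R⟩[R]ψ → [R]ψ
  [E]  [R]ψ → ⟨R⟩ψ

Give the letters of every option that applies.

B, C

(A) [R]ψ → ψ is axiom T, which corresponds to reflexivity. Such an R need not be reflexive — not valid.
(B) ⟨R⟩⟨R⟩ψ → ⟨R⟩ψ is the dual of axiom 4, which corresponds to transitivity. Every such R is transitive — valid.
(C) this is just K, valid on every normal frame.
(D) ⟨R⟩[R]ψ → [R]ψ is the dual of axiom 5, which corresponds to the euclidean property. Such an R need not be euclidean — not valid.
(E) [R]ψ → ⟨R⟩ψ is axiom D, which corresponds to seriality. Such an R need not be serial — not valid.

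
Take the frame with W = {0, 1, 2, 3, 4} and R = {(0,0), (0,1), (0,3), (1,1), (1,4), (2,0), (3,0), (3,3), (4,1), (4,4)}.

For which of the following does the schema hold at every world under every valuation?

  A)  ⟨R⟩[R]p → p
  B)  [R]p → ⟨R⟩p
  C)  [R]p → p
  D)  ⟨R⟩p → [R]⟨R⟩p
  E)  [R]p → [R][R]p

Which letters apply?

R is not reflexive: not 2 R 2.
R is not symmetric: 0 R 1 but not 1 R 0.
R is not transitive: 0 R 1 and 1 R 4 but not 0 R 4.
R is not euclidean: 0 R 1 and 0 R 0 but not 1 R 0.
R is serial: every world has an R-successor.
(A) the dual of axiom B: valid iff R is symmetric. R is not symmetric — not valid.
(B) [R]p → ⟨R⟩p is axiom D, which corresponds to seriality. R is serial — valid.
(C) axiom T: valid iff R is reflexive. R is not reflexive — not valid.
(D) ⟨R⟩p → [R]⟨R⟩p (axiom 5) characterises the euclidean frames. R is not euclidean — not valid.
(E) [R]p → [R][R]p is axiom 4; it is valid on a frame exactly when R is transitive. R is not transitive, so not valid.

B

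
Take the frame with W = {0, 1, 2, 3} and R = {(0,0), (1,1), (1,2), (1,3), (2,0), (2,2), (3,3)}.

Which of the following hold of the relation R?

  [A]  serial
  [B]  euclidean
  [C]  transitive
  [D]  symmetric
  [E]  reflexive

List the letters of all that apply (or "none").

(A) serial: every world has an R-successor.
(B) not euclidean: 1 R 2 and 1 R 1 but not 2 R 1.
(C) not transitive: 1 R 2 and 2 R 0 but not 1 R 0.
(D) not symmetric: 1 R 2 but not 2 R 1.
(E) reflexive: each world relates to itself.

A, E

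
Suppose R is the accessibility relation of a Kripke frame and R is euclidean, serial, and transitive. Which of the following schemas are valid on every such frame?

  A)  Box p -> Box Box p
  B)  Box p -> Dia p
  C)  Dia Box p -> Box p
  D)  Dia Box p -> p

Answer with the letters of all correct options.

(A) Box p -> Box Box p is axiom 4, which corresponds to transitivity. Every such R is transitive — valid.
(B) Box p -> Dia p (axiom D) characterises the serial frames. Every such R is serial — valid.
(C) Dia Box p -> Box p (the dual of axiom 5) characterises the euclidean frames. Every such R is euclidean — valid.
(D) Dia Box p -> p is the dual of axiom B, which corresponds to symmetry. Such an R need not be symmetric — not valid.

A, B, C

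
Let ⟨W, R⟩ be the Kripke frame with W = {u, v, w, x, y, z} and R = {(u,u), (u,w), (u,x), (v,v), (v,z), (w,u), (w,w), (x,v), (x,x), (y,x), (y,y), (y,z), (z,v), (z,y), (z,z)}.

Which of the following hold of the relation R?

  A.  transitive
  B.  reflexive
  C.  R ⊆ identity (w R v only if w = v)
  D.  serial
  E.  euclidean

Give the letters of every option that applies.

B, D

(A) not transitive: u R x and x R v but not u R v.
(B) reflexive: each world relates to itself.
(C) not ⊆ identity: u R w with u ≠ w.
(D) serial: every world has an R-successor.
(E) not euclidean: u R w and u R x but not w R x.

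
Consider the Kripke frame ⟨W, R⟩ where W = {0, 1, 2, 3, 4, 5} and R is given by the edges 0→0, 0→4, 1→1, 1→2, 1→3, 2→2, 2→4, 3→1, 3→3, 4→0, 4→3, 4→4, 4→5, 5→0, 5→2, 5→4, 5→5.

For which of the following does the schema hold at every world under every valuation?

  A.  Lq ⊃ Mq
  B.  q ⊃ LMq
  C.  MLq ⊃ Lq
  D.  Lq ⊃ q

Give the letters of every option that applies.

A, D

R is reflexive: each world relates to itself.
R is not symmetric: 1 R 2 but not 2 R 1.
R is not euclidean: 1 R 2 and 1 R 1 but not 2 R 1.
R is serial: every world has an R-successor.
(A) Lq ⊃ Mq (axiom D) characterises the serial frames. R is serial — valid.
(B) q ⊃ LMq is axiom B, which corresponds to symmetry. R is not symmetric — not valid.
(C) the dual of axiom 5: valid iff R is euclidean. R is not euclidean — not valid.
(D) axiom T: valid iff R is reflexive. R is reflexive — valid.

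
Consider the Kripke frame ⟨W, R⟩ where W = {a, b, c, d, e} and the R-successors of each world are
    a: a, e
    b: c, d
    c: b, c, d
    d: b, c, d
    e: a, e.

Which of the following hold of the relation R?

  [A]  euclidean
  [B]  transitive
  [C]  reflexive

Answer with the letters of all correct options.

none

(A) not euclidean: c R b and c R b but not b R b.
(B) not transitive: b R c and c R b but not b R b.
(C) not reflexive: not b R b.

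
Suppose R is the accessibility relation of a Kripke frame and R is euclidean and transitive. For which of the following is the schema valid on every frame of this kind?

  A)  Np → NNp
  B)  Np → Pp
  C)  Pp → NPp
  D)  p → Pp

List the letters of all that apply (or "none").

A, C

(A) axiom 4: valid iff R is transitive. Every such R is transitive — valid.
(B) Np → Pp (axiom D) characterises the serial frames. Such an R need not be serial — not valid.
(C) axiom 5: valid iff R is euclidean. Every such R is euclidean — valid.
(D) p → Pp is the dual of axiom T; it is valid on a frame exactly when R is reflexive. Such an R need not be reflexive, so not valid.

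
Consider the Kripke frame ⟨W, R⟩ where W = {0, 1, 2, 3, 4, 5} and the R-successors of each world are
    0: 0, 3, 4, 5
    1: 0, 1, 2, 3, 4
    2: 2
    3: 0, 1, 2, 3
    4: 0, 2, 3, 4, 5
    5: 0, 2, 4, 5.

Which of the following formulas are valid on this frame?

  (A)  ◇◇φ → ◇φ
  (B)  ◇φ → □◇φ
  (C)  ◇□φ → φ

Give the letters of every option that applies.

R is not symmetric: 1 R 0 but not 0 R 1.
R is not transitive: 0 R 3 and 3 R 1 but not 0 R 1.
R is not euclidean: 0 R 3 and 0 R 4 but not 3 R 4.
(A) ◇◇φ → ◇φ is the dual of axiom 4; it is valid on a frame exactly when R is transitive. R is not transitive, so not valid.
(B) axiom 5: valid iff R is euclidean. R is not euclidean — not valid.
(C) the dual of axiom B: valid iff R is symmetric. R is not symmetric — not valid.

none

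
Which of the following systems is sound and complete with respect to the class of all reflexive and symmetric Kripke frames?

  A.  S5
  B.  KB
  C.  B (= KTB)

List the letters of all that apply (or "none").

(A) S5 is determined by the class of reflexive, symmetric, and transitive frames.
(B) KB is determined by the class of symmetric frames.
(C) B (= KTB) is determined by exactly this class.

C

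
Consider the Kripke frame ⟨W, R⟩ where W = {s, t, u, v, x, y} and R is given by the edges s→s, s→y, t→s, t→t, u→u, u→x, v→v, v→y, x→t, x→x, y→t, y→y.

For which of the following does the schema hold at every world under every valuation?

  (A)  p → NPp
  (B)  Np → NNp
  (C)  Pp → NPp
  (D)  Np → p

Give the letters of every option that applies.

D

R is reflexive: each world relates to itself.
R is not symmetric: s R y but not y R s.
R is not transitive: s R y and y R t but not s R t.
R is not euclidean: s R y and s R s but not y R s.
(A) p → NPp (axiom B) characterises the symmetric frames. R is not symmetric — not valid.
(B) Np → NNp is axiom 4, which corresponds to transitivity. R is not transitive — not valid.
(C) Pp → NPp is axiom 5, which corresponds to the euclidean property. R is not euclidean — not valid.
(D) Np → p (axiom T) characterises the reflexive frames. R is reflexive — valid.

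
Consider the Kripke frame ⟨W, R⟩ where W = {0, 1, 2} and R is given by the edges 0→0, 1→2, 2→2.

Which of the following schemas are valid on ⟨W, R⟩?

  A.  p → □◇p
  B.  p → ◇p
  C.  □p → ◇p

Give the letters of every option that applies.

R is not reflexive: not 1 R 1.
R is not symmetric: 1 R 2 but not 2 R 1.
R is serial: every world has an R-successor.
(A) p → □◇p (axiom B) characterises the symmetric frames. R is not symmetric — not valid.
(B) the dual of axiom T: valid iff R is reflexive. R is not reflexive — not valid.
(C) □p → ◇p is axiom D, which corresponds to seriality. R is serial — valid.

C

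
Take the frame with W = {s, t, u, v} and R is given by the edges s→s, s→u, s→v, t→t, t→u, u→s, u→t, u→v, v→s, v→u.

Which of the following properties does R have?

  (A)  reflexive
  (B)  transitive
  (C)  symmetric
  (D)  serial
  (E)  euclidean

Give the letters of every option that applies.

C, D

(A) not reflexive: not u R u.
(B) not transitive: s R u and u R t but not s R t.
(C) symmetric: every R-edge is matched by its reverse.
(D) serial: every world has an R-successor.
(E) not euclidean: u R s and u R t but not s R t.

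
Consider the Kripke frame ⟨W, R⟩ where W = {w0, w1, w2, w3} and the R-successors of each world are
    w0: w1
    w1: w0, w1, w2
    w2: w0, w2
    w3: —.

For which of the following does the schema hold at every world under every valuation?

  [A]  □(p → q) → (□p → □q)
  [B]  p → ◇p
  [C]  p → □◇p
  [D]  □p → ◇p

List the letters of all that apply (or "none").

A

R is not reflexive: not w0 R w0.
R is not symmetric: w1 R w2 but not w2 R w1.
R is not serial: w3 has no R-successor.
(A) □(p → q) → (□p → □q) is axiom K, valid on every Kripke frame — valid.
(B) p → ◇p is the dual of axiom T; it is valid on a frame exactly when R is reflexive. R is not reflexive, so not valid.
(C) p → □◇p (axiom B) characterises the symmetric frames. R is not symmetric — not valid.
(D) □p → ◇p is axiom D; it is valid on a frame exactly when R is serial. R is not serial, so not valid.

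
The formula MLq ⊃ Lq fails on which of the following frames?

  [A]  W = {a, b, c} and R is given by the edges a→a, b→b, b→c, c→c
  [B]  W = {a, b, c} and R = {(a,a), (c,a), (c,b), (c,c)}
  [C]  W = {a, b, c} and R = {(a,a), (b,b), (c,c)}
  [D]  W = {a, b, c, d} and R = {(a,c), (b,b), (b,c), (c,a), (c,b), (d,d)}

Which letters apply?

A, B, D

The schema MLq ⊃ Lq is the dual of axiom 5; it is valid on a frame iff R is euclidean.
(A) R is not euclidean (b R c and b R b but not c R b), so the schema fails here.
(B) R is not euclidean (c R a and c R b but not a R b), so the schema fails here.
(C) R is euclidean (any two R-successors of the same world are R-related), so the schema is valid here.
(D) R is not euclidean (c R a and c R b but not a R b), so the schema fails here.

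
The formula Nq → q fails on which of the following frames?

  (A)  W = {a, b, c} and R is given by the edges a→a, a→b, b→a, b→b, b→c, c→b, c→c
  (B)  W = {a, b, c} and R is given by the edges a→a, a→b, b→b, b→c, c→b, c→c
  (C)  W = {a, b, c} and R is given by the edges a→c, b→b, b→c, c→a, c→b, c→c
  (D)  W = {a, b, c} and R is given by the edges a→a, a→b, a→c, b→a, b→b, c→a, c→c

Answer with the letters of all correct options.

C

The schema Nq → q is axiom T; it is valid on a frame iff R is reflexive.
(A) R is reflexive (each world relates to itself), so the schema is valid here.
(B) R is reflexive (each world relates to itself), so the schema is valid here.
(C) R is not reflexive (not a R a), so the schema fails here.
(D) R is reflexive (each world relates to itself), so the schema is valid here.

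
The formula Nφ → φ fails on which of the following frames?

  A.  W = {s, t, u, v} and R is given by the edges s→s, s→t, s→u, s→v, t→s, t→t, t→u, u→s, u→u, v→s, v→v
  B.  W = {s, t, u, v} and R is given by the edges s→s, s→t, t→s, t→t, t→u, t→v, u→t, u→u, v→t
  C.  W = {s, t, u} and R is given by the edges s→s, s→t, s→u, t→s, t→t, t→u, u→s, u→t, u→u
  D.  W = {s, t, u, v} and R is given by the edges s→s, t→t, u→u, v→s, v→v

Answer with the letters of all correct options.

B

The schema Nφ → φ is axiom T; it is valid on a frame iff R is reflexive.
(A) R is reflexive (each world relates to itself), so the schema is valid here.
(B) R is not reflexive (not v R v), so the schema fails here.
(C) R is reflexive (each world relates to itself), so the schema is valid here.
(D) R is reflexive (each world relates to itself), so the schema is valid here.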